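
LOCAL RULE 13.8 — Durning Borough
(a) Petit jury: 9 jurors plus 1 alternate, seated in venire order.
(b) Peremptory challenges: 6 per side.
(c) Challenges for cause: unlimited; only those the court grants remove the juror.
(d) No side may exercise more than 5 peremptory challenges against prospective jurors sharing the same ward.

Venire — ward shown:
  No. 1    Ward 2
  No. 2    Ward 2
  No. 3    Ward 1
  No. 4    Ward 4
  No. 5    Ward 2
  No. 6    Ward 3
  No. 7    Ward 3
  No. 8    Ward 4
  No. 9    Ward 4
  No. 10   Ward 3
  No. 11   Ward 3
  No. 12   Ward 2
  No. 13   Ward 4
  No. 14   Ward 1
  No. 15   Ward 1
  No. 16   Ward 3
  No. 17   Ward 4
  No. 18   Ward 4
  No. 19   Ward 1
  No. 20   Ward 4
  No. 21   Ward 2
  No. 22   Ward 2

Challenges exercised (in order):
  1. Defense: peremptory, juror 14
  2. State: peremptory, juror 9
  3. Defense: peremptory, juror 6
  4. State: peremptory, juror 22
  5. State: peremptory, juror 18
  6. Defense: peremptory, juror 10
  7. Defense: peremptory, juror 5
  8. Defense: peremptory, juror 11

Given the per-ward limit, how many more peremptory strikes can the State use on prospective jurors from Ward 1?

3

State peremptories so far: #9, #22, #18 — 3 of 6 used, 3 left overall.
Against Ward 1: none yet — per-ward cap 5 leaves 5.
Binding limit: min(3, 5) = 3.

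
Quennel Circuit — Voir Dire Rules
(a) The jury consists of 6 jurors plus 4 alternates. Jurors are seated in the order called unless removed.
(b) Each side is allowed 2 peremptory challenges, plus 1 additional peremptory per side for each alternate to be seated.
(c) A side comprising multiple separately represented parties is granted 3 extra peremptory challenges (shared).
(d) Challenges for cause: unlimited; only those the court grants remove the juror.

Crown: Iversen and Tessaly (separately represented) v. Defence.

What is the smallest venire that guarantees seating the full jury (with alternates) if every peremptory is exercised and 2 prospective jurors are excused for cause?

27

Seats to fill: 6 + 4 alternates = 10.
Peremptories — Crown: 2 + 1×4 + 3 = 9; Defence: 2 + 1×4 = 6; total 15.
For-cause removals: 2.
Minimum venire: 10 + 15 + 2 = 27.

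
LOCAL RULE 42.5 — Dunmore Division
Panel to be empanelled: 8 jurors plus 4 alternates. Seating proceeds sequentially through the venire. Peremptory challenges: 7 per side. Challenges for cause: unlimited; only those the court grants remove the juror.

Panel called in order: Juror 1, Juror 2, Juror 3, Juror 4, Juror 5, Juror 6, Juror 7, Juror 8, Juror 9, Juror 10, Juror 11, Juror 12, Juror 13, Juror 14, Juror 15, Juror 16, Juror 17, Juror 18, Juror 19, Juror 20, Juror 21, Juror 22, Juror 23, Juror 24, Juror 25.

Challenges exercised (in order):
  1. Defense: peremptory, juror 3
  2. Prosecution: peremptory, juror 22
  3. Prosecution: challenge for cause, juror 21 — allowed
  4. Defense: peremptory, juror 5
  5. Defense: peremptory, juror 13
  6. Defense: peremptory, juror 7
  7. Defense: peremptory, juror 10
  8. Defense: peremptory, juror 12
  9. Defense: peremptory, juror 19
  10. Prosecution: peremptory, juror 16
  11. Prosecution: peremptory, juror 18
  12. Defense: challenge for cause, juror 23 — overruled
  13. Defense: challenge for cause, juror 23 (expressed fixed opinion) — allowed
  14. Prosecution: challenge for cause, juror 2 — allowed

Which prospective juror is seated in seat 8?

Removed: #2, #3, #5, #7, #10, #12, #13, #16, #18, #19, #21, #22, #23.
Seating in order: seats 1–8 → #1, #4, #6, #8, #9, #11, #14, #15; alternates → #17, #20, #24, #25.
So seat 8 is #15.

15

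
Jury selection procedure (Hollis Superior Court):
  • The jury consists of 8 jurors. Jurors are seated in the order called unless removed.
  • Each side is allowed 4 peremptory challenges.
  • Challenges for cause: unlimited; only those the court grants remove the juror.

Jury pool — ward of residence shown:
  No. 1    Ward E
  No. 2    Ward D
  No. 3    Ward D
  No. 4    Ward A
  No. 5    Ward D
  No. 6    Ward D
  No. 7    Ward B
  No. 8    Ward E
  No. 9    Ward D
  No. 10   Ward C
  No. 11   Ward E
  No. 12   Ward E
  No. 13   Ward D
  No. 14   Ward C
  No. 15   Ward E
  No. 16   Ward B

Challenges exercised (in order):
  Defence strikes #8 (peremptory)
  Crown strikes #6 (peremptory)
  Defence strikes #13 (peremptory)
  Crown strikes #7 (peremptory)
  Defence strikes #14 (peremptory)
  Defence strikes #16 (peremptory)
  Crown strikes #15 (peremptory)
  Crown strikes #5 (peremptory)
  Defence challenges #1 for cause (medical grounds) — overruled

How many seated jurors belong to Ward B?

Removed: #5, #6, #7, #8, #13, #14, #15, #16.
Seated jurors 1–8: #1, #2, #3, #4, #9, #10, #11, #12.
None of those are in Ward B → 0.

0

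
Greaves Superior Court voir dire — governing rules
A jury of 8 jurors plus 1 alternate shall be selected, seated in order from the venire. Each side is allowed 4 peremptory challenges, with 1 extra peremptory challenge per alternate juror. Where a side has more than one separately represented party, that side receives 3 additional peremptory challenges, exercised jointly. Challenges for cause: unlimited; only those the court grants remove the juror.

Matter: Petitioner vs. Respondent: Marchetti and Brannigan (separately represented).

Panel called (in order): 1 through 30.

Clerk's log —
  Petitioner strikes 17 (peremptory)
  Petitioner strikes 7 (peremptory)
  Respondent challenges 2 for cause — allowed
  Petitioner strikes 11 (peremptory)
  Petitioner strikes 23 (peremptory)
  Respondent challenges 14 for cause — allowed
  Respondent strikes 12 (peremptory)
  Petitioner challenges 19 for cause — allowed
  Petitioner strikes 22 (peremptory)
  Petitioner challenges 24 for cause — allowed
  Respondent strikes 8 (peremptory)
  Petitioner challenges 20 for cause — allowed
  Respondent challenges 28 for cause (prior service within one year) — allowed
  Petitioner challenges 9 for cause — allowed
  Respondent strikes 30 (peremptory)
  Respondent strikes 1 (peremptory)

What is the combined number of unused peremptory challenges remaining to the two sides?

4

Petitioner allotment: 4 base + 1 × 1 alternate = 5. Respondent allotment: 4 base + 1 × 1 alternate + 3 multi-party = 8.
Petitioner peremptories used: #17, #7, #11, #23, #22 — 5 (for-cause on #19, #24, #20, #9 don't count).
Respondent peremptories used: #12, #8, #30, #1 — 4 (for-cause on #2, #14, #28 don't count).
Remaining: (5 − 5) + (8 − 4) = 4.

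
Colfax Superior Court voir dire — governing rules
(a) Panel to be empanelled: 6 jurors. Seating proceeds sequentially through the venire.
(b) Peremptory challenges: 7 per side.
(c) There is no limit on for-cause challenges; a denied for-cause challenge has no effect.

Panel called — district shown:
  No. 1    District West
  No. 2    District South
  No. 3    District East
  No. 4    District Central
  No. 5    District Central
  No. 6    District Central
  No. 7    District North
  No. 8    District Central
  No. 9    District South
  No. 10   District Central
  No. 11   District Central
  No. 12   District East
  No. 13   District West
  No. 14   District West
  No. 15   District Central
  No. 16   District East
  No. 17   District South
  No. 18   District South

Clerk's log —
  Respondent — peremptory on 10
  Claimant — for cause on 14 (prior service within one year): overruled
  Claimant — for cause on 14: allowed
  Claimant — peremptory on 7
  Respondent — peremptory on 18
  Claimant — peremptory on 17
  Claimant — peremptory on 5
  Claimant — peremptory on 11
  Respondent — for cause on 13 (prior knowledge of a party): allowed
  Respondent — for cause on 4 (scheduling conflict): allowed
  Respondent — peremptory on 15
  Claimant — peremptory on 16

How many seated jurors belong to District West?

Removed: #4, #5, #7, #10, #11, #13, #14, #15, #16, #17, #18.
Seated jurors 1–6: #1, #2, #3, #6, #8, #9.
Of those, in District West: #1 → 1.

1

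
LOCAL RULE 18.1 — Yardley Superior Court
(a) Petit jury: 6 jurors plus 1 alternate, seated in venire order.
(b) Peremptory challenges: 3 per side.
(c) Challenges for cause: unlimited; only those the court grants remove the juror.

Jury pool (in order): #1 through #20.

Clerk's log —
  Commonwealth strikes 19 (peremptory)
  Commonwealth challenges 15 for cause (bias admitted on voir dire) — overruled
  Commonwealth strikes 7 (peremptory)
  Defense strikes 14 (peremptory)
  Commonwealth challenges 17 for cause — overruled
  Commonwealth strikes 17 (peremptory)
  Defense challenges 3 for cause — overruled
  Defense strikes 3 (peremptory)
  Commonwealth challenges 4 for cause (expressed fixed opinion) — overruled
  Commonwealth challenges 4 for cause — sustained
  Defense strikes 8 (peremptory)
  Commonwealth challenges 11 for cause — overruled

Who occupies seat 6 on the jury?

10

Removed: #3, #4, #7, #8, #14, #17, #19. (#11, #15 stay — for-cause denied.)
Seating in order: seats 1–6 → #1, #2, #5, #6, #9, #10; alternates → #11.
So seat 6 is #10.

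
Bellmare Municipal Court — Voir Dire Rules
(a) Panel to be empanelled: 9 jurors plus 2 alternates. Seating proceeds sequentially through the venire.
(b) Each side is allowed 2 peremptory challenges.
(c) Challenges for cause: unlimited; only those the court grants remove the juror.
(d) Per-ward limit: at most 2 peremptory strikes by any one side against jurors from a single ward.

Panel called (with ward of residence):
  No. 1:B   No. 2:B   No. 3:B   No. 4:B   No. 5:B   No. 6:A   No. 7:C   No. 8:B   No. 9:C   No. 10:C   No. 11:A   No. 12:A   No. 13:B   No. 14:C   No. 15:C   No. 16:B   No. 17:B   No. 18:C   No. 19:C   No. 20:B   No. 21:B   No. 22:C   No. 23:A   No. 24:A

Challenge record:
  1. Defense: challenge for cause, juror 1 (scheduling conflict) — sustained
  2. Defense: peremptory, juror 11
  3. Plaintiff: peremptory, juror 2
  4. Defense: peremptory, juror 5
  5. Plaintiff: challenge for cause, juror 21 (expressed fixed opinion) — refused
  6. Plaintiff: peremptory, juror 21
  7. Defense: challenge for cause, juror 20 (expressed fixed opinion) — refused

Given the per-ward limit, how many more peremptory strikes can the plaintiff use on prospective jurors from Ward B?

Plaintiff peremptories so far: #2, #21 — 2 of 2 used, 0 left overall.
Against Ward B: #2, #21 — 2 used; per-ward cap 2 leaves 0.
Binding limit: min(0, 0) = 0.

0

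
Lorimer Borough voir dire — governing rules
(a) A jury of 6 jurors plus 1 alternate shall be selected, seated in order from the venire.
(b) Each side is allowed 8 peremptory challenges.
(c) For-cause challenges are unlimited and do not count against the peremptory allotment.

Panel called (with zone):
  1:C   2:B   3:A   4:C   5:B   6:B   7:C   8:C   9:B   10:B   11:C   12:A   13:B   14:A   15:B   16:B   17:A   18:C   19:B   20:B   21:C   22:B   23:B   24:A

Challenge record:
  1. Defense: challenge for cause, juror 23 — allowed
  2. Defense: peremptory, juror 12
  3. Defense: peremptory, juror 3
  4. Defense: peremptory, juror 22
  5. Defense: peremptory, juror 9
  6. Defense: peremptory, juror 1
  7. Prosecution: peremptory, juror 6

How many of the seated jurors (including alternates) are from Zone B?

3

Removed: #1, #3, #6, #9, #12, #22, #23.
Seated (7 incl. alternates): #2, #4, #5, #7, #8, #10, #11.
Of those, in Zone B: #2, #5, #10 → 3.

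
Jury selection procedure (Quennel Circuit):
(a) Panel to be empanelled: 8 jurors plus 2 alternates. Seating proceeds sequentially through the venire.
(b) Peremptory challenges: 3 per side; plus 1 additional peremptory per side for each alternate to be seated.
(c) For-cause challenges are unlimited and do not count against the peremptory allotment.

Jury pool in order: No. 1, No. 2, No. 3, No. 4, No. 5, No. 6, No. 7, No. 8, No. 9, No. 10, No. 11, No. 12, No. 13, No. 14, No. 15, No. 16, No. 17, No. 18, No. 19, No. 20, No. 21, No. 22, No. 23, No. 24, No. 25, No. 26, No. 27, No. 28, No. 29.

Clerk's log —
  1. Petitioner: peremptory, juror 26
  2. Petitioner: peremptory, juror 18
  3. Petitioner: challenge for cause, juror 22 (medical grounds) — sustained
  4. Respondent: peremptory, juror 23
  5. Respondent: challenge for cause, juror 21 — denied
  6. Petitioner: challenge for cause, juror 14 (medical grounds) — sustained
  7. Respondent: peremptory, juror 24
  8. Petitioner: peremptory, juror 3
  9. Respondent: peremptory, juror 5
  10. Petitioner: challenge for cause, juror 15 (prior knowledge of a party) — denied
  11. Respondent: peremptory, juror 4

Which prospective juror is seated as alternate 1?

Removed: #3, #4, #5, #14, #18, #22, #23, #24, #26. (#15, #21 stay — for-cause denied.)
Seating in order: seats 1–8 → #1, #2, #6, #7, #8, #9, #10, #11; alternates → #12, #13.
So alternate 1 is #12.

12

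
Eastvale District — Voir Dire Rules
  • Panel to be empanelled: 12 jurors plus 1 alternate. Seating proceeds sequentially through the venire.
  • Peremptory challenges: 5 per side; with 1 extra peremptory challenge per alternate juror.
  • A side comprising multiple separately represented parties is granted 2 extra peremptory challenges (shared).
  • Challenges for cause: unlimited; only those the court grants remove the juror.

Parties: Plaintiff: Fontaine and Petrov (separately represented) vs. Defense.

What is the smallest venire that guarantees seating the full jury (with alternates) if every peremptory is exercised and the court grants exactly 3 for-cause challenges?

Seats to fill: 12 + 1 alternates = 13.
Peremptories — Plaintiff: 5 + 1×1 + 2 = 8; Defense: 5 + 1×1 = 6; total 14.
For-cause removals: 3.
Minimum venire: 13 + 14 + 3 = 30.

30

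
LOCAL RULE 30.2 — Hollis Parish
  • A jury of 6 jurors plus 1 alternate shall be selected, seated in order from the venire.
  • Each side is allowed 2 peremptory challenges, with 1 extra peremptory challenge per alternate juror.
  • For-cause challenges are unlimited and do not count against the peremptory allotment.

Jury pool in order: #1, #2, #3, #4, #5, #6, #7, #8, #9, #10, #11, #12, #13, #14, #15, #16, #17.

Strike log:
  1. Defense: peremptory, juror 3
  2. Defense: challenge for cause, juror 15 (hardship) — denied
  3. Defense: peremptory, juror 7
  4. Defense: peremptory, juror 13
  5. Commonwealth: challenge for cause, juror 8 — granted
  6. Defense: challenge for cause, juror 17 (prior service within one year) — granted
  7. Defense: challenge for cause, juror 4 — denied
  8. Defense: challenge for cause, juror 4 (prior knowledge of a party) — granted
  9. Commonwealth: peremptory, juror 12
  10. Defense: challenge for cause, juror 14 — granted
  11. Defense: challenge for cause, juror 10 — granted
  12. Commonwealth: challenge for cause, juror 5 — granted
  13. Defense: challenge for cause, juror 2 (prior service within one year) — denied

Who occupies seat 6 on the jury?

Removed: #3, #4, #5, #7, #8, #10, #12, #13, #14, #17. (#2, #15 stay — for-cause denied.)
Filling seats in venire order through position 6: #1, #2, #6, #9, #11, #15.
So seat 6 is #15.

15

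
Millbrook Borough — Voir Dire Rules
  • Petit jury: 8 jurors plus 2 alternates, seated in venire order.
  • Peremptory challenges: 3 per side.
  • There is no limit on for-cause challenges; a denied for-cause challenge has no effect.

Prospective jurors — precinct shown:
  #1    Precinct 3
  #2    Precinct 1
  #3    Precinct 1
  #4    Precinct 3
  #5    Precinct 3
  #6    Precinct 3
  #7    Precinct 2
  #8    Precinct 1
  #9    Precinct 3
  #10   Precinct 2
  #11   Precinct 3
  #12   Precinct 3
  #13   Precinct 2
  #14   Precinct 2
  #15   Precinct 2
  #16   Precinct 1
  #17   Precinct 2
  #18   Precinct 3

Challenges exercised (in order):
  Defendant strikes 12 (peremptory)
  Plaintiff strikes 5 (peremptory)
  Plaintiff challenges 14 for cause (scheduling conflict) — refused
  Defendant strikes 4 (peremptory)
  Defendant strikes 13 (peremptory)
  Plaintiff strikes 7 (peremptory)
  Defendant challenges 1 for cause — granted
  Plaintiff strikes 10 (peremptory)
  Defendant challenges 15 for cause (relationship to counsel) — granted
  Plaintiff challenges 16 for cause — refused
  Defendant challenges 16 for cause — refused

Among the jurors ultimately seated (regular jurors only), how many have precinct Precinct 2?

Removed: #1, #4, #5, #7, #10, #12, #13, #15.
Seated jurors 1–8: #2, #3, #6, #8, #9, #11, #14, #16 (alternates #17, #18 not counted).
Of those, in Precinct 2: #14 → 1.

1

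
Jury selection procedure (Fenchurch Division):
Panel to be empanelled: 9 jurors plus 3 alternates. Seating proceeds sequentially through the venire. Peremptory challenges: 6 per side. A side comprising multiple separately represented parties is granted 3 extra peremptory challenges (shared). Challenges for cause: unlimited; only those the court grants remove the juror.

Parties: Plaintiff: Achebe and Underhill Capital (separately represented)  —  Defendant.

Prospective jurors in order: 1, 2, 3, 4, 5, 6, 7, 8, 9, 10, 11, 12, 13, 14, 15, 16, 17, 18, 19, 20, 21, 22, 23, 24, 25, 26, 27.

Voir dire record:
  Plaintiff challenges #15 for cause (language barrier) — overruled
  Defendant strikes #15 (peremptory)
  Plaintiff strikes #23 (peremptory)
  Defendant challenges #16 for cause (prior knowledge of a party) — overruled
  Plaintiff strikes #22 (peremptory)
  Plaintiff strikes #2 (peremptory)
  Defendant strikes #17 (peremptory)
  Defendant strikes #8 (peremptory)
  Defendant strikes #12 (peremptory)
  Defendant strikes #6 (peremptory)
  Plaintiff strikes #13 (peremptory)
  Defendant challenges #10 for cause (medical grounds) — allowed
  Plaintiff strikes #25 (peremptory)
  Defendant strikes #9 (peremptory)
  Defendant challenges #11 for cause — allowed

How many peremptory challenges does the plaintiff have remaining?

Plaintiff allotment: 6 base + 3 multi-party = 9.
Plaintiff peremptories used: #23, #22, #2, #13, #25 — 5 (the for-cause on #15 doesn't count).
Remaining: 9 − 5 = 4.

4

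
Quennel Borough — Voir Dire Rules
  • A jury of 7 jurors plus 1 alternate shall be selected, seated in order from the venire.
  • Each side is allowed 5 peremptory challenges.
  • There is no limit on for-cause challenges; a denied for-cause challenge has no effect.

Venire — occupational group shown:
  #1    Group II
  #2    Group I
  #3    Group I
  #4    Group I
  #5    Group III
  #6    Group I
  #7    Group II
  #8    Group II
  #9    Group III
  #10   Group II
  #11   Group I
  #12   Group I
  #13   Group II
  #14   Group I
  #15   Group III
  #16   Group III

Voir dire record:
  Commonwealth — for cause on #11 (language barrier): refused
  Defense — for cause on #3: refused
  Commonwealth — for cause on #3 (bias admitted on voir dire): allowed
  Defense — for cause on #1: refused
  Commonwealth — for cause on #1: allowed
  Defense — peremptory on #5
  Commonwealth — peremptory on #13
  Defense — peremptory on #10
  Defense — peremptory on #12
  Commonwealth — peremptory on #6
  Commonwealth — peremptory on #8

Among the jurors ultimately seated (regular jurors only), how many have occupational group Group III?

Removed: #1, #3, #5, #6, #8, #10, #12, #13.
Seated jurors 1–7: #2, #4, #7, #9, #11, #14, #15 (alternates #16 not counted).
Of those, in Group III: #9, #15 → 2.

2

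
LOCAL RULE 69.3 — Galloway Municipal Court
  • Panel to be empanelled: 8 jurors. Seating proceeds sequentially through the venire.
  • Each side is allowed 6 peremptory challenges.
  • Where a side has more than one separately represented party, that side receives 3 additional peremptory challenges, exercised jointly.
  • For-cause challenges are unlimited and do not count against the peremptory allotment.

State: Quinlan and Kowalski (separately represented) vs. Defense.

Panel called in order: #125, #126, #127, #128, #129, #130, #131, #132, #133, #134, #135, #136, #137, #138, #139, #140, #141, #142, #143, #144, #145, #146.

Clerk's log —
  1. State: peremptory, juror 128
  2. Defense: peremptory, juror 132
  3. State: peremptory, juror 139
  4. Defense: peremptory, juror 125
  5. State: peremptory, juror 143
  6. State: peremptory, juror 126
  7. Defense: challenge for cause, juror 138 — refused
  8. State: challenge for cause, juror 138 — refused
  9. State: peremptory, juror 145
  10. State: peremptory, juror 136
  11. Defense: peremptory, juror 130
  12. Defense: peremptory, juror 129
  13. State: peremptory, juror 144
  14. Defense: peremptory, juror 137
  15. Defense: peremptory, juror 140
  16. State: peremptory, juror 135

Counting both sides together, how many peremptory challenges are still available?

1

State allotment: 6 base + 3 multi-party = 9. Defense allotment: 6.
State peremptories used: #128, #139, #143, #126, #145, #136, #144, #135 — 8 (the for-cause on #138 doesn't count).
Defense peremptories used: #132, #125, #130, #129, #137, #140 — 6 (the for-cause on #138 doesn't count).
Remaining: (9 − 8) + (6 − 6) = 1.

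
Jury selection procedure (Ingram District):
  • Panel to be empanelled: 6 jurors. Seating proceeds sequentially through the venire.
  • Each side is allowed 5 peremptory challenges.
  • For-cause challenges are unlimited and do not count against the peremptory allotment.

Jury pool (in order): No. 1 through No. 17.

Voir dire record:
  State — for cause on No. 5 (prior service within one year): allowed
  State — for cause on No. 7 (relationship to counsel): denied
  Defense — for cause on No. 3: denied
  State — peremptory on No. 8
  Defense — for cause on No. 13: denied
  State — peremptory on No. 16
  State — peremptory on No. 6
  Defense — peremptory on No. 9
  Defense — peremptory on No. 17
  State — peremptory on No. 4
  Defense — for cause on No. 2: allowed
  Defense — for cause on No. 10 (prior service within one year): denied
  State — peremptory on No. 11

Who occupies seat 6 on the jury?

13

Removed: #2, #4, #5, #6, #8, #9, #11, #16, #17. (#3, #7, #10, #13 stay — for-cause denied.)
Seating in order: seats 1–6 → #1, #3, #7, #10, #12, #13.
So seat 6 is #13.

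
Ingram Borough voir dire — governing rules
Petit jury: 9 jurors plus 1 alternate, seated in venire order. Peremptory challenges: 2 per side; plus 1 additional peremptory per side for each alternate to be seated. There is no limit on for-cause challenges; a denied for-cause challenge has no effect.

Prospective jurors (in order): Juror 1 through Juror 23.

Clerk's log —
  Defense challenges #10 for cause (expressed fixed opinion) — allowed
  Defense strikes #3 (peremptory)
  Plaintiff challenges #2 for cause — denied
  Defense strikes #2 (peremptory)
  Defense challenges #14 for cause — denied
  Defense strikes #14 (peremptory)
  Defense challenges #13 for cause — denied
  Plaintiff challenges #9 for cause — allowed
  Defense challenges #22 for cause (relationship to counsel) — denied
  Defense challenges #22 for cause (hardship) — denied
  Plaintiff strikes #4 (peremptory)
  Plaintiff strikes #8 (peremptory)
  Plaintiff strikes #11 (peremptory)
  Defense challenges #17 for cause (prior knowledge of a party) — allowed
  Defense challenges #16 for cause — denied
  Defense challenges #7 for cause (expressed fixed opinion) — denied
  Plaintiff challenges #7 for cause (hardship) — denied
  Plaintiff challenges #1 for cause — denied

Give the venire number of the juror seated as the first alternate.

19

Removed: #2, #3, #4, #8, #9, #10, #11, #14, #17. (#1, #7, #13, #16, #22 stay — for-cause denied.)
Seating in order: seats 1–9 → #1, #5, #6, #7, #12, #13, #15, #16, #18; alternates → #19.
So alternate 1 is #19.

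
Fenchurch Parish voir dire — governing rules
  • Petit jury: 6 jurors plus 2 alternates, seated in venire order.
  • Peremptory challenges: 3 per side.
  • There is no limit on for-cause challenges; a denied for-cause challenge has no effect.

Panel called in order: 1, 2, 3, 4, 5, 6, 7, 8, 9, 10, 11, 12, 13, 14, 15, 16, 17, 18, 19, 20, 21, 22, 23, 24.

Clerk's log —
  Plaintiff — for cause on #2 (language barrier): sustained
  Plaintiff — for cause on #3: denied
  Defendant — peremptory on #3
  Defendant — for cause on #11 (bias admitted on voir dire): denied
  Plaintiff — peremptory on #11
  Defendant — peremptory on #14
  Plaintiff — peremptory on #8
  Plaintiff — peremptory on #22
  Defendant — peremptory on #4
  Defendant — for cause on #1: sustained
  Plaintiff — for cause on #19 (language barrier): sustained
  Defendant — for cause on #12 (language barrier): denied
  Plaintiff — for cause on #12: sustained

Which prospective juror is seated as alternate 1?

15

Removed: #1, #2, #3, #4, #8, #11, #12, #14, #19, #22.
Seating in order: seats 1–6 → #5, #6, #7, #9, #10, #13; alternates → #15, #16.
So alternate 1 is #15.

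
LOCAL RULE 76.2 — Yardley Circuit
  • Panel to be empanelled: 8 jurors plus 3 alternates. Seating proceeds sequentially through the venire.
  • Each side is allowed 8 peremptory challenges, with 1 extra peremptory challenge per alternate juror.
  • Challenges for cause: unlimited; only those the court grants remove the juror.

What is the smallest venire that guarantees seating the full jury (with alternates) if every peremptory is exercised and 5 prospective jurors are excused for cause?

38

Seats to fill: 8 + 3 alternates = 11.
Peremptories: 8 + 1×3 = 11 per side × 2 sides = 22.
For-cause removals: 5.
Minimum venire: 11 + 22 + 5 = 38.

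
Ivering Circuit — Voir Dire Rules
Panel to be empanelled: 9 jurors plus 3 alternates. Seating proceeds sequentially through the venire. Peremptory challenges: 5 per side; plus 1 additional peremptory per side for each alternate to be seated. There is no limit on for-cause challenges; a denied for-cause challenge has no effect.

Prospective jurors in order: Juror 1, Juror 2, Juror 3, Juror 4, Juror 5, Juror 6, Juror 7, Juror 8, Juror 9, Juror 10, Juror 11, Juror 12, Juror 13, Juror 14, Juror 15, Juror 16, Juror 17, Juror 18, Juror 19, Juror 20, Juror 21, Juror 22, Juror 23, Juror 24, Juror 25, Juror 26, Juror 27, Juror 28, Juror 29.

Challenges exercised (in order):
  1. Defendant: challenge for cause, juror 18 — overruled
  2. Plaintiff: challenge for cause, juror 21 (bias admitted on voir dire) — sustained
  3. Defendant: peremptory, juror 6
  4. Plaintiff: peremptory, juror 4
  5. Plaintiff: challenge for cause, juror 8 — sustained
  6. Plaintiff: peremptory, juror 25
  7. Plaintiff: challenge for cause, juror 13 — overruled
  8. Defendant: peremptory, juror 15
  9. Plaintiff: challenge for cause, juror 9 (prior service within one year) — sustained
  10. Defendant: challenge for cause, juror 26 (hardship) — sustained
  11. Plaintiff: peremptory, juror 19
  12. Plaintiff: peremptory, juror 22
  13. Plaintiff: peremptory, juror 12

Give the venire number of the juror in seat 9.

14

Removed: #4, #6, #8, #9, #12, #15, #19, #21, #22, #25, #26. (#13, #18 stay — for-cause denied.)
Seating in order: seats 1–9 → #1, #2, #3, #5, #7, #10, #11, #13, #14; alternates → #16, #17, #18.
So seat 9 is #14.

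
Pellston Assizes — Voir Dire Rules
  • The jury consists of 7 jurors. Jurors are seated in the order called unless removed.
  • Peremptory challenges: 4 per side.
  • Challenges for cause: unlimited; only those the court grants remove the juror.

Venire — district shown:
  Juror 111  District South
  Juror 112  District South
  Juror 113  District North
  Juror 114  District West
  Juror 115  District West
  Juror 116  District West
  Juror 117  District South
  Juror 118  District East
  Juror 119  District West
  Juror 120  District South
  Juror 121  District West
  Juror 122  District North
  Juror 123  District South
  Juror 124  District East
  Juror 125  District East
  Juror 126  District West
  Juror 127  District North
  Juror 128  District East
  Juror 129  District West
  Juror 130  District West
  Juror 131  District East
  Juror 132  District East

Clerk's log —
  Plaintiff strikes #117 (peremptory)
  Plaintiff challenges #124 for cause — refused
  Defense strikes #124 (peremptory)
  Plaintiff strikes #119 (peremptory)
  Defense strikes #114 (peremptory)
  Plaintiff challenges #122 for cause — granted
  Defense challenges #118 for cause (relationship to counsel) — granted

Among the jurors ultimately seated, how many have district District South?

3

Removed: #114, #117, #118, #119, #122, #124.
Seated jurors 1–7: #111, #112, #113, #115, #116, #120, #121.
Of those, in District South: #111, #112, #120 → 3.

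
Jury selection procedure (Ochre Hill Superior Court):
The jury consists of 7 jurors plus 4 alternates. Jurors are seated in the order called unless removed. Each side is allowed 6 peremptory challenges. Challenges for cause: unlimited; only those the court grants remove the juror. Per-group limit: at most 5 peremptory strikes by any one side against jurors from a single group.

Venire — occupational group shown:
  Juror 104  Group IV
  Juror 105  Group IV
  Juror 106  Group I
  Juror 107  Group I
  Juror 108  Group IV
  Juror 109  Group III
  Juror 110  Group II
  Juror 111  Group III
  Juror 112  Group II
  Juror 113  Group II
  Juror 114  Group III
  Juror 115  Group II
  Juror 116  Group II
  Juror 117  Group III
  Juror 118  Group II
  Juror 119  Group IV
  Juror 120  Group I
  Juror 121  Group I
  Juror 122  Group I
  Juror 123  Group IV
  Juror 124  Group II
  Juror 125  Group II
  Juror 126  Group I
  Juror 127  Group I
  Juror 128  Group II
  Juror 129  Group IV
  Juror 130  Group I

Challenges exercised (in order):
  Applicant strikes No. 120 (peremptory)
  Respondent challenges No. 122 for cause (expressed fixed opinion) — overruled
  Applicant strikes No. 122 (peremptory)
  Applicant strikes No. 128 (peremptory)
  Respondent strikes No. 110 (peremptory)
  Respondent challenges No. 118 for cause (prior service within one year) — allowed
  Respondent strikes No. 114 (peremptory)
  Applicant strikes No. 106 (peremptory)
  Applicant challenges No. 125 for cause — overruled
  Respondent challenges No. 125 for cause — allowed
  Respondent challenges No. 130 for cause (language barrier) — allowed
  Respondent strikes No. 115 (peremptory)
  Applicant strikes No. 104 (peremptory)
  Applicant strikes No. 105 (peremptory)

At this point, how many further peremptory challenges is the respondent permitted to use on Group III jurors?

3

Respondent peremptories so far: #110, #114, #115 — 3 of 6 used, 3 left overall.
Against Group III: #114 — 1 used; per-group cap 5 leaves 4.
Binding limit: min(3, 4) = 3.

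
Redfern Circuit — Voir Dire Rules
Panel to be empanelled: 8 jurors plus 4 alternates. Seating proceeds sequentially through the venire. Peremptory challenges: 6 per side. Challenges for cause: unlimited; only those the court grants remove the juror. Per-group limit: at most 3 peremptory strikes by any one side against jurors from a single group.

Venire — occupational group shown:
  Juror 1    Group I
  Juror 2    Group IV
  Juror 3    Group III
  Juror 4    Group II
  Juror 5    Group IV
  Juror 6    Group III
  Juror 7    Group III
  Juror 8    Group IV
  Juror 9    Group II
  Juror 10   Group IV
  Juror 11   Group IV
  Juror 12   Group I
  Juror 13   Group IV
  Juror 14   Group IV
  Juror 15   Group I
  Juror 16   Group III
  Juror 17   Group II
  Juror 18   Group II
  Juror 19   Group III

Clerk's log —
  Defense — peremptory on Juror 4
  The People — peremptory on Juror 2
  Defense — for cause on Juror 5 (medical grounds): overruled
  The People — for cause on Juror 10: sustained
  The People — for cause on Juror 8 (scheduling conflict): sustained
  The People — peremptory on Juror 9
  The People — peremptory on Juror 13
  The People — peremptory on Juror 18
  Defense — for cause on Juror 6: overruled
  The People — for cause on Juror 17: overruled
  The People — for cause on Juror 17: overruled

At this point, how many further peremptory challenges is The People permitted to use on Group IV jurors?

The People peremptories so far: #2, #9, #13, #18 — 4 of 6 used, 2 left overall.
Against Group IV: #2, #13 — 2 used; per-group cap 3 leaves 1.
Binding limit: min(2, 1) = 1.

1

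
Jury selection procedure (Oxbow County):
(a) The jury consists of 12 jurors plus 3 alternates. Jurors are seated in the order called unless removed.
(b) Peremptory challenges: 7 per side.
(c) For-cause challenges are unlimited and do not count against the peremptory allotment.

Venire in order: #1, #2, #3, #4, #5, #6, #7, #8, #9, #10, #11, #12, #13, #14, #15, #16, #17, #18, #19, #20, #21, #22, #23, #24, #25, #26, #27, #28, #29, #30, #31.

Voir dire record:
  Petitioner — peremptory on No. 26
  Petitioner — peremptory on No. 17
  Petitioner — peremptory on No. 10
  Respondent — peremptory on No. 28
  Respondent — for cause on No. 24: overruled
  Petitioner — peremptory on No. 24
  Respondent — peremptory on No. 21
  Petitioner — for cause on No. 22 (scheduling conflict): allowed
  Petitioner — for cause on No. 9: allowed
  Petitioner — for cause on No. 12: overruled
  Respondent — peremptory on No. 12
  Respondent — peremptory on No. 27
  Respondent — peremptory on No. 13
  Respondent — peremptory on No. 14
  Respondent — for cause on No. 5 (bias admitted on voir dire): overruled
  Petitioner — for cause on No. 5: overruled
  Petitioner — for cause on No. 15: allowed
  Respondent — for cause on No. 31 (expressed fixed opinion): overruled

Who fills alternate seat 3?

Removed: #9, #10, #12, #13, #14, #15, #17, #21, #22, #24, #26, #27, #28. (#5, #31 stay — for-cause denied.)
Seating in order: seats 1–12 → #1, #2, #3, #4, #5, #6, #7, #8, #11, #16, #18, #19; alternates → #20, #23, #25.
So alternate 3 is #25.

25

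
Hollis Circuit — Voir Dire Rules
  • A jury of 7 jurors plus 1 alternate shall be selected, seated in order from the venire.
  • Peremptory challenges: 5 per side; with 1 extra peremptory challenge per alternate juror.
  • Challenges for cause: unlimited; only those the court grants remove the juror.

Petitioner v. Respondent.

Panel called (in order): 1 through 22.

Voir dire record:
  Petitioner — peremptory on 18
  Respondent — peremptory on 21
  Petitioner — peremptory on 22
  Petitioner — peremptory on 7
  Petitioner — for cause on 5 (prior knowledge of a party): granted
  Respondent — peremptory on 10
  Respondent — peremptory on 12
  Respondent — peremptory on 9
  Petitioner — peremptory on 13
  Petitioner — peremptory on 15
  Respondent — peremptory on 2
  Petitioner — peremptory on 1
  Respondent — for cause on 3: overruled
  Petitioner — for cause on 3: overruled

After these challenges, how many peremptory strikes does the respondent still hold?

1

Respondent allotment: 5 base + 1 × 1 alternate = 6.
Respondent peremptories used: #21, #10, #12, #9, #2 — 5 (the for-cause on #3 doesn't count).
Remaining: 6 − 5 = 1.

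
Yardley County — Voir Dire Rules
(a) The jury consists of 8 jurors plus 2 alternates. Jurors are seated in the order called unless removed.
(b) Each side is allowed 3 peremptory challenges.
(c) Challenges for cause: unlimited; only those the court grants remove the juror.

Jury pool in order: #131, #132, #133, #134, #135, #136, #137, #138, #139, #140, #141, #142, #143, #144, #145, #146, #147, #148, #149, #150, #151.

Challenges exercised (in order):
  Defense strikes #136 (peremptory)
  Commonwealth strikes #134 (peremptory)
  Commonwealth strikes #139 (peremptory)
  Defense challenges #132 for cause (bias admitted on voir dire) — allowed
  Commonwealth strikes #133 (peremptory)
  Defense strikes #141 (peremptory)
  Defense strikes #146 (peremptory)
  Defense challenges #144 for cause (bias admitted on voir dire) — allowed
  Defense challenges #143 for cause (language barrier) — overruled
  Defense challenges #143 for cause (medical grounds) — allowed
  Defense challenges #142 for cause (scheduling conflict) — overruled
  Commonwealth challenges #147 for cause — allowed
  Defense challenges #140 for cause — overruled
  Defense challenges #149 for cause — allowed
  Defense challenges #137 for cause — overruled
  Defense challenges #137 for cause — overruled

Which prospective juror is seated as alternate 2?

151

Removed: #132, #133, #134, #136, #139, #141, #143, #144, #146, #147, #149. (#137, #140, #142 stay — for-cause denied.)
Seating in order: seats 1–8 → #131, #135, #137, #138, #140, #142, #145, #148; alternates → #150, #151.
So alternate 2 is #151.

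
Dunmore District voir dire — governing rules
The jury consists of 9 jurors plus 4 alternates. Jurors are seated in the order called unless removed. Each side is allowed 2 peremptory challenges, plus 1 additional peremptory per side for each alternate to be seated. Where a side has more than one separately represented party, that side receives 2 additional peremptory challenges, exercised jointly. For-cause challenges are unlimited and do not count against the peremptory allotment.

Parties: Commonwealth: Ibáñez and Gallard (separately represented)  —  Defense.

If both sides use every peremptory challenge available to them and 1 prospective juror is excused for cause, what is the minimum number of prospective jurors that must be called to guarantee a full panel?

Seats to fill: 9 + 4 alternates = 13.
Peremptories — Commonwealth: 2 + 1×4 + 2 = 8; Defense: 2 + 1×4 = 6; total 14.
For-cause removals: 1.
Minimum venire: 13 + 14 + 1 = 28.

28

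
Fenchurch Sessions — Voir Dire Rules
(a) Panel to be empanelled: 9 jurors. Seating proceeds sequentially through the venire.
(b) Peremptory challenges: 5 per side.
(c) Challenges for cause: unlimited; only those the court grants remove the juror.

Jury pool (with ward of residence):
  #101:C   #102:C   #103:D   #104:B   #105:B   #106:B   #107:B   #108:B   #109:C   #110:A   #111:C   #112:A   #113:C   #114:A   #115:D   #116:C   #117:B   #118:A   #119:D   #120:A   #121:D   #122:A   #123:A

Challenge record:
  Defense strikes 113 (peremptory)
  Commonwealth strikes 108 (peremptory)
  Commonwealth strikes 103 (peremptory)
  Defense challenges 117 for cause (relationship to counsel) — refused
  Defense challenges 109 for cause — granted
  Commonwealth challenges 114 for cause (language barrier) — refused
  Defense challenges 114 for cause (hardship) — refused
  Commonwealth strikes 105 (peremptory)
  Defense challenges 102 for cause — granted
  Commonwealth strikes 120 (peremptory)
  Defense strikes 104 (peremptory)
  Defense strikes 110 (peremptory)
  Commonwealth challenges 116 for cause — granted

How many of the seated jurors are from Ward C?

2

Removed: #102, #103, #104, #105, #108, #109, #110, #113, #116, #120.
Seated jurors 1–9: #101, #106, #107, #111, #112, #114, #115, #117, #118.
Of those, in Ward C: #101, #111 → 2.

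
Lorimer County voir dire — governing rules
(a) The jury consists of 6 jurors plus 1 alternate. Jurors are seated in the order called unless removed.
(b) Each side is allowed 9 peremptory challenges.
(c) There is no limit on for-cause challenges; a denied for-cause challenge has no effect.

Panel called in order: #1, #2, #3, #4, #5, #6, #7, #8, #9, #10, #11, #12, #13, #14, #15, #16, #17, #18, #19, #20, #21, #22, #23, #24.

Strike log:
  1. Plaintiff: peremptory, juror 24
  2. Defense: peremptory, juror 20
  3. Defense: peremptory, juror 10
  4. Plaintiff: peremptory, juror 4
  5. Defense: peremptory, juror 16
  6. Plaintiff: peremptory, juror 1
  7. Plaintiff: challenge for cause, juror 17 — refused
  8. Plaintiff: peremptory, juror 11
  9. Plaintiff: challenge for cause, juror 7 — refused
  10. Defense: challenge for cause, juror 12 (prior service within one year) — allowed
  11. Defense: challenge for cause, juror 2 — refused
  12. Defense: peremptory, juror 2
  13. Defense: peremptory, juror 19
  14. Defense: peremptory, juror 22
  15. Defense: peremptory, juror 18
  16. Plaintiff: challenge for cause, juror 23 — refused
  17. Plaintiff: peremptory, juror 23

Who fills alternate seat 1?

13

Removed: #1, #2, #4, #10, #11, #12, #16, #18, #19, #20, #22, #23, #24. (#7, #17 stay — for-cause denied.)
Seating in order: seats 1–6 → #3, #5, #6, #7, #8, #9; alternates → #13.
So alternate 1 is #13.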